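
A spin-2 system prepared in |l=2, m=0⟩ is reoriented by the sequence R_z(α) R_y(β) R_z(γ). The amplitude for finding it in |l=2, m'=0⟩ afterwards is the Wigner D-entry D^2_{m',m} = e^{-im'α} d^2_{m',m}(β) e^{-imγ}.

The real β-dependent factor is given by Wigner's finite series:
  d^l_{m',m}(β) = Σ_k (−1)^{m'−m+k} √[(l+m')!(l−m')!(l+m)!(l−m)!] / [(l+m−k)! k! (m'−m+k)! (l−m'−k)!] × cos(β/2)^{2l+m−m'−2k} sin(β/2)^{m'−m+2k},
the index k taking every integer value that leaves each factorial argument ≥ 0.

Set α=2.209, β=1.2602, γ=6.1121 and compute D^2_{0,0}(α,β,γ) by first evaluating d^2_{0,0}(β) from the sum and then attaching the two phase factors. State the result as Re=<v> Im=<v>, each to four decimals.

First d^2_{0,0}(β=1.2602), then the phase factors e^{-i(0)α} and e^{-i(0)γ}:
With c≡cos(β/2)=0.807969 and s≡sin(β/2)=0.589226, N=[2·2·2·2]^{1/2}=4.000000
Admissible k: 0..2 (factorial args all ≥0)
  k=0: (−1)^0·4.0000/(4)·0.8080^4·0.5892^0 = +0.426165
  k=1: (−1)^1·4.0000/(1)·0.8080^2·0.5892^2 = -0.906592
  k=2: (−1)^2·4.0000/(4)·0.8080^0·0.5892^4 = +0.120539
d^2_{0,0}(1.2602) = +0.426165 -0.906592 +0.120539 = -0.359889
Attach z-rotation phases: D = e^{-i(0)(2.209)}·(-0.359889)·e^{-i(0)(6.1121)} = -0.359889+0.000000i

Re=-0.3599 Im=0.0000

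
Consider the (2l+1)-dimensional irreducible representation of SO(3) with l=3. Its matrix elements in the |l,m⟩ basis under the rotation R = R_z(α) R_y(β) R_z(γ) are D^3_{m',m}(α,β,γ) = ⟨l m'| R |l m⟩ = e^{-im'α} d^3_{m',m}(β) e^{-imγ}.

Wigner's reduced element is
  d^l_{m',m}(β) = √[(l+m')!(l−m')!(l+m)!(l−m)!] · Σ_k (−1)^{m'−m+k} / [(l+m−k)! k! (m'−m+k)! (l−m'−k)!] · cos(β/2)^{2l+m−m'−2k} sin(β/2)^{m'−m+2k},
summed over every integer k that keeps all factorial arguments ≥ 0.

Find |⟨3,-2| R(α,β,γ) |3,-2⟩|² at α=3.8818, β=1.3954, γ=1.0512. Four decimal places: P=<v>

D^3_{-2,-2}(3.8818,1.3954,1.0512) = e^{-i·-2·3.8818}·d^3_{-2,-2}(1.3954)·e^{-i·-2·1.0512}. Compute d first:
c=cos(1.3954/2)=0.766322, s=sin(1.3954/2)=0.642457; N=√[1·120·1·120]=120.000000
Admissible k: 0..1 (factorial args all ≥0)
  k=0: (−1)^0·120.0000/(120)·0.7663^6·0.6425^0 = +0.202520
  k=1: (−1)^1·120.0000/(24)·0.7663^4·0.6425^2 = -0.711710
d^3_{-2,-2}(1.3954) = +0.202520 -0.711710 = -0.509190
|D^3_{-2,-2}|² = |d^3_{-2,-2}(β)|² = (-0.509190)² = 0.259274 (the z-rotation phases have unit modulus)

P=0.2593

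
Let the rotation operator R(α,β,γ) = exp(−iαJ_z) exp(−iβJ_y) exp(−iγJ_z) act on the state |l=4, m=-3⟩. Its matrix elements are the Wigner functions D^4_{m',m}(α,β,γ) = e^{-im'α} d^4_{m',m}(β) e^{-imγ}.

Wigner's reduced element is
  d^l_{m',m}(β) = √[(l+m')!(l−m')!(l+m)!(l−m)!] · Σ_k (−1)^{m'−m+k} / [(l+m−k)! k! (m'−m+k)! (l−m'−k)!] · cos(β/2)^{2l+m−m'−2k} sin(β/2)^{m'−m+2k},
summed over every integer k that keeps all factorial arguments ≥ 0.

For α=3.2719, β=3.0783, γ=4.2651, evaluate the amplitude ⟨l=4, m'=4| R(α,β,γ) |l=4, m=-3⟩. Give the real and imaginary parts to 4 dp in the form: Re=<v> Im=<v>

Re=-0.0854 Im=0.0257

D^4_{4,-3}(3.2719,3.0783,4.2651) = e^{-i·4·3.2719}·d^4_{4,-3}(3.0783)·e^{-i·-3·4.2651}. Compute d first:
With c≡cos(β/2)=0.031641 and s≡sin(β/2)=0.999499, N=[40320·1·1·5040]^{1/2}=14255.272709
The bounds max(0,m−m')=0 and min(l+m,l−m')=0 give 1 term
  k=0: (−1)^7·14255.2727/(5040)·0.0316^1·0.9995^7 = -0.089181
d^4_{4,-3}(3.0783) = -0.089181
D = (+0.867208-0.497947i)·(-0.089181)·(+0.973910+0.226935i) = -0.085398+0.025698i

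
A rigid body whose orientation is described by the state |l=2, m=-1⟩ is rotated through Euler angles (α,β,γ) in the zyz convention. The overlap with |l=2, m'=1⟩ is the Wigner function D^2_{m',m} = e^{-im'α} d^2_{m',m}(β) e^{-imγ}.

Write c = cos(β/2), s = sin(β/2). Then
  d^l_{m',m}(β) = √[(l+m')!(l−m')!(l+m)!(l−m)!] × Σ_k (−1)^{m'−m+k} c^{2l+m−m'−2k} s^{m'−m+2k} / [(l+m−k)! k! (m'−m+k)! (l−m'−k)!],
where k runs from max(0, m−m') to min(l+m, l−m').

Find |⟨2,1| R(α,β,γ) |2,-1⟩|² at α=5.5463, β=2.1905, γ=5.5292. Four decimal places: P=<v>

First d^2_{1,-1}(β=2.1905), then the phase factors e^{-i(1)α} and e^{-i(-1)γ}:
c=cos(2.1905/2)=0.457824, s=sin(2.1905/2)=0.889043; N=√[6·1·1·6]=6.000000
The bounds max(0,m−m')=0 and min(l+m,l−m')=1 give 2 terms
  k=0: (−1)^2·6.0000/(2)·0.4578^2·0.8890^2 = +0.497009
  k=1: (−1)^3·6.0000/(6)·0.4578^0·0.8890^4 = -0.624727
d^2_{1,-1}(2.1905) = +0.497009 -0.624727 = -0.127719
|D^2_{1,-1}|² = |d^2_{1,-1}(β)|² = (-0.127719)² = 0.016312 (the z-rotation phases have unit modulus)

P=0.0163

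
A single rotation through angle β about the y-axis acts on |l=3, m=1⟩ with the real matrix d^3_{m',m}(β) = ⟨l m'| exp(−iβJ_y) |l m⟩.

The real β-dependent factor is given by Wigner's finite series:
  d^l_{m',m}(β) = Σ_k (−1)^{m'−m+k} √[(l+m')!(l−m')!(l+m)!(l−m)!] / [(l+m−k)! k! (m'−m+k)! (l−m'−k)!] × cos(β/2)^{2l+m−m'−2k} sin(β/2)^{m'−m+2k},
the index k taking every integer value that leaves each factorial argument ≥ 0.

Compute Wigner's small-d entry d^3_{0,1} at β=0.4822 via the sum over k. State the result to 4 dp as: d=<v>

d^3_{0,1}(β=0.4822) via Wigner's sum:
Half-angle: c=0.971076, s=0.238771. N=√(6·6·24·2)=41.569219
k∈{1,2,3} keeps every argument non-negative
  k=1: (−1)^0·41.5692/(12)·0.9711^5·0.2388^1 = +0.714230
  k=2: (−1)^1·41.5692/(4)·0.9711^3·0.2388^3 = -0.129544
  k=3: (−1)^2·41.5692/(12)·0.9711^1·0.2388^5 = +0.002611
d^3_{0,1}(0.4822) = +0.714230 -0.129544 +0.002611 = +0.587297

d=0.5873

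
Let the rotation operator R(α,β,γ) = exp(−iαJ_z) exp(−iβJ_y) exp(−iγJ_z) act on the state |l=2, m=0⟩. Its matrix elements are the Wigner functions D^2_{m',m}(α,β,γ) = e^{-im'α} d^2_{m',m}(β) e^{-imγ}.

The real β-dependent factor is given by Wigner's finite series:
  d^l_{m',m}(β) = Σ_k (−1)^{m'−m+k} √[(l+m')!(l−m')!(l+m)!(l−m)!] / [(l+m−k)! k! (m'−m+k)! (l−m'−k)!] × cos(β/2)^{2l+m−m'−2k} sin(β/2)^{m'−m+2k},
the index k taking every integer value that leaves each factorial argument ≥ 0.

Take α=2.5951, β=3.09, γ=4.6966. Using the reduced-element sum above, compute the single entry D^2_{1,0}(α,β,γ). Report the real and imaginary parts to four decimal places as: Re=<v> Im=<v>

Re=-0.0539 Im=-0.0328

D^2_{1,0}(2.5951,3.09,4.6966) = e^{-i·1·2.5951}·d^2_{1,0}(3.09)·e^{-i·0·4.6966}. Compute d first:
c=cos(3.09/2)=0.025793, s=sin(3.09/2)=0.999667; N=√[6·1·2·2]=4.898979
k∈{0,1} keeps every argument non-negative
  k=0: (−1)^1·4.8990/(2)·0.0258^3·0.9997^1 = -0.000042
  k=1: (−1)^2·4.8990/(2)·0.0258^1·0.9997^3 = +0.063118
d^2_{1,0}(3.09) = -0.000042 +0.063118 = +0.063076
Phases: e^{-i·(1)·2.5951}=-0.854353-0.519694i, e^{-i·(0)·4.6966}=+1.000000+0.000000i ⇒ D=-0.053889-0.032780i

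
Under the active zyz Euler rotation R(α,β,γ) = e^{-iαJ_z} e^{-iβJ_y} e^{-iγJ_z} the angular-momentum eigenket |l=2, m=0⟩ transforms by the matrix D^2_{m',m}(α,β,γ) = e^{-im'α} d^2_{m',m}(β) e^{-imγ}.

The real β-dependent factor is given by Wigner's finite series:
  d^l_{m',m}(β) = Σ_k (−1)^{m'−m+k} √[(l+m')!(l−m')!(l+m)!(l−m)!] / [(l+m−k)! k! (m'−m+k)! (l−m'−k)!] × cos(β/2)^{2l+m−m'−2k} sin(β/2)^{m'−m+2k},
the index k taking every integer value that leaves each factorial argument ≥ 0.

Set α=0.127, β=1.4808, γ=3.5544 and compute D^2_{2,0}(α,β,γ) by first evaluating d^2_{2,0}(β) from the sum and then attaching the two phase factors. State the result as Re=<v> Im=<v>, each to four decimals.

Re=0.5879 Im=-0.1526

First d^2_{2,0}(β=1.4808), then the phase factors e^{-i(2)α} and e^{-i(0)γ}:
With c≡cos(β/2)=0.738199 and s≡sin(β/2)=0.674583, N=[24·1·2·2]^{1/2}=9.797959
k: max(0,(0)−(2))=0 … min(2+(0),2−(2))=0
  k=0: (−1)^2·9.7980/(4)·0.7382^2·0.6746^2 = +0.607426
d^2_{2,0}(1.4808) = +0.607426
Phases: e^{-i·(2)·0.127}=+0.967915-0.251278i, e^{-i·(0)·3.5544}=+1.000000+0.000000i ⇒ D=+0.587937-0.152633i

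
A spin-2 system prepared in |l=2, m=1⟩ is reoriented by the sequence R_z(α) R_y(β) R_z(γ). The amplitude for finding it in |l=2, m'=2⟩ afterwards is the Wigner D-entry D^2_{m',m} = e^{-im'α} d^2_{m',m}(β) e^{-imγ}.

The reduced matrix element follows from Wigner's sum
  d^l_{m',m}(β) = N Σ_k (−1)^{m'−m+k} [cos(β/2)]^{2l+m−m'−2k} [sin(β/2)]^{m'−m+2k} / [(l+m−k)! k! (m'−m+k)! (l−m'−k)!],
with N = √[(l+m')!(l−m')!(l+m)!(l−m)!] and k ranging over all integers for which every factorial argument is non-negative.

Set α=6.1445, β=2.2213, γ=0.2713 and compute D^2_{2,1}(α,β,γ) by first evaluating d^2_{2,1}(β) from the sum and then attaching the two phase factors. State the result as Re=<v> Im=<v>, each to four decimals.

First d^2_{2,1}(β=2.2213), then the phase factors e^{-i(2)α} and e^{-i(1)γ}:
With c≡cos(β/2)=0.444079 and s≡sin(β/2)=0.895988, N=[24·1·6·1]^{1/2}=12.000000
k: max(0,(1)−(2))=0 … min(2+(1),2−(2))=0
  k=0: (−1)^1·12.0000/(6)·0.4441^3·0.8960^1 = -0.156933
d^2_{2,1}(2.2213) = -0.156933
D = (+0.961779+0.273828i)·(-0.156933)·(+0.963423-0.267984i) = -0.156930-0.000953i

Re=-0.1569 Im=-0.0010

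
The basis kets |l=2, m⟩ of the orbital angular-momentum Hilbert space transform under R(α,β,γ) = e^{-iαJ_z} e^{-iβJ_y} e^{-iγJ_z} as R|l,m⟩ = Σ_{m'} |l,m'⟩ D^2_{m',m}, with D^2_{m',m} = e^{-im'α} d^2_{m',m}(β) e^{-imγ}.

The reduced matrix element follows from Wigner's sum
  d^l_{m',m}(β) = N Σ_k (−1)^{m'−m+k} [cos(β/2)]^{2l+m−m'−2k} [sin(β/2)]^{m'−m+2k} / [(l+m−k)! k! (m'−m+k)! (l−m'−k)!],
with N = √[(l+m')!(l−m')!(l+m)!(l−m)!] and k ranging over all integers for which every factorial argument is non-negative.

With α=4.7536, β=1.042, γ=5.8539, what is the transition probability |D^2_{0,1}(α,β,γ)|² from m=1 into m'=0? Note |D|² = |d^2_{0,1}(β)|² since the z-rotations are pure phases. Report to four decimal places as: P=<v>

First d^2_{0,1}(β=1.042), then the phase factors e^{-i(0)α} and e^{-i(1)γ}:
c=cos(1.042/2)=0.867322, s=sin(1.042/2)=0.497748; N=√[2·2·6·1]=4.898979
k: max(0,(1)−(0))=1 … min(2+(1),2−(0))=2
  k=1: (−1)^0·4.8990/(2)·0.8673^3·0.4977^1 = +0.795474
  k=2: (−1)^1·4.8990/(2)·0.8673^1·0.4977^3 = -0.261989
d^2_{0,1}(1.042) = +0.795474 -0.261989 = +0.533484
|D^2_{0,1}|² = |d^2_{0,1}(β)|² = (+0.533484)² = 0.284605 (the z-rotation phases have unit modulus)

P=0.2846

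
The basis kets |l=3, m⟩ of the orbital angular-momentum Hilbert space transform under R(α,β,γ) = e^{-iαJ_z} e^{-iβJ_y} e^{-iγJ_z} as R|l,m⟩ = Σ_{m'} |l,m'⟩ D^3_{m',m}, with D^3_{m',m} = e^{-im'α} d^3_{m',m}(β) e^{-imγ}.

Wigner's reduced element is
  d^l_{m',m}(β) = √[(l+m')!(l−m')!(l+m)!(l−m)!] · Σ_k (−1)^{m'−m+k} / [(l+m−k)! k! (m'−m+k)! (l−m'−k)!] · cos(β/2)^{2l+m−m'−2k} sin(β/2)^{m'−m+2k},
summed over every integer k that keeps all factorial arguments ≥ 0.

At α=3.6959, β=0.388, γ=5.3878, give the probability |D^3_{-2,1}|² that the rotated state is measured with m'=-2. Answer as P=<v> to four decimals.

P=0.0018

D^3_{-2,1}(3.6959,0.388,5.3878) = e^{-i·-2·3.6959}·d^3_{-2,1}(0.388)·e^{-i·1·5.3878}. Compute d first:
With c≡cos(β/2)=0.981241 and s≡sin(β/2)=0.192785, N=[1·120·24·2]^{1/2}=75.894664
The bounds max(0,m−m')=3 and min(l+m,l−m')=4 give 2 terms
  k=3: (−1)^0·75.8947/(12)·0.9812^3·0.1928^3 = +0.042813
  k=4: (−1)^1·75.8947/(24)·0.9812^1·0.1928^5 = -0.000826
d^3_{-2,1}(0.388) = +0.042813 -0.000826 = +0.041987
|D^3_{-2,1}|² = |d^3_{-2,1}(β)|² = (+0.041987)² = 0.001763 (the z-rotation phases have unit modulus)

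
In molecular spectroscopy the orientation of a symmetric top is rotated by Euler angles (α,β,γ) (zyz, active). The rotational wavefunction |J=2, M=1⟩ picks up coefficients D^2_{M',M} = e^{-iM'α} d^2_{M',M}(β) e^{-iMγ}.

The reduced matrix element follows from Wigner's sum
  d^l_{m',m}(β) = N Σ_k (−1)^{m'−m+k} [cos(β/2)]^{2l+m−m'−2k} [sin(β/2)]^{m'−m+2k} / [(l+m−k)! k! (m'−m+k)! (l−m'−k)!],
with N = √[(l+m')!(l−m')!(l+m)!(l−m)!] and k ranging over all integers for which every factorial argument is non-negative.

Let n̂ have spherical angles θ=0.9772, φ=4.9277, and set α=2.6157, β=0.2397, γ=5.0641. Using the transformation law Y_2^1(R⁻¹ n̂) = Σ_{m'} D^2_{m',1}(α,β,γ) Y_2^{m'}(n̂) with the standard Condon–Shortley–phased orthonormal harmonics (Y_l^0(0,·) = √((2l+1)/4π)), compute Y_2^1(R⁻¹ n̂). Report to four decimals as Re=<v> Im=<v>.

Re=0.2559 Im=0.1346

Need the full column D^2_{m',1} for m'=−2..2 at α=2.6157, β=0.2397, γ=5.0641.
cos(β/2)=0.992827, sin(β/2)=0.119563
d^2_{-2,1}: single k=3 term ⇒ +0.003394;  D = +0.003346+0.000565i
d^2_{-1,1}: k∈[2..3] ⇒ +0.042273 -0.000204 = +0.042069;  D = -0.032360-0.026882i
d^2_{0,1}: k∈[1..2] ⇒ +0.286612 -0.004157 = +0.282455;  D = +0.097307+0.265164i
d^2_{1,1}: k∈[0..1] ⇒ +0.971614 -0.042273 = +0.929341;  D = +0.161057-0.915278i
d^2_{2,1}: single k=0 term ⇒ -0.234017;  D = +0.150771-0.178975i
Y_2^{m'}(θ=0.9772,φ=4.9277) and Σ D·Y over m':
  (+0.0033+0.0006i)·(-0.2412+0.1108i)  (-0.0324-0.0269i)·(+0.0765+0.3499i)  (+0.0973+0.2652i)·(-0.0194+0.0000i)  (+0.1611-0.9153i)·(-0.0765+0.3499i)  (+0.1508-0.1790i)·(-0.2412-0.1108i)
Y_2^1(R⁻¹ n̂) = +0.255939+0.134586i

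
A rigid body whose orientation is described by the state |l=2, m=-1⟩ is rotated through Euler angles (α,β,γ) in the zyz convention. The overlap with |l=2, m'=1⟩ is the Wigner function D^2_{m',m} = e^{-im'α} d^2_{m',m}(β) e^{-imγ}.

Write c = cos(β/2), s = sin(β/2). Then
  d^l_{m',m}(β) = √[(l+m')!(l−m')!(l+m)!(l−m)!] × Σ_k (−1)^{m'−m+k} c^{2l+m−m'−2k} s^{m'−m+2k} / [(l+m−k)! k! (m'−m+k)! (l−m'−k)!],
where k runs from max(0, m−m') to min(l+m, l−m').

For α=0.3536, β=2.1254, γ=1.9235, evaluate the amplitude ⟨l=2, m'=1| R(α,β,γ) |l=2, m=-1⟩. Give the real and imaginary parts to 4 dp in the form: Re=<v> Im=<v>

D^2_{1,-1}(0.3536,2.1254,1.9235) = e^{-i·1·0.3536}·d^2_{1,-1}(2.1254)·e^{-i·-1·1.9235}. Compute d first:
Half-angle: c=0.486515, s=0.873672. N=√(6·1·1·6)=6.000000
k: max(0,(-1)−(1))=0 … min(2+(-1),2−(1))=1
  k=0: (−1)^2·6.0000/(2)·0.4865^2·0.8737^2 = +0.542014
  k=1: (−1)^3·6.0000/(6)·0.4865^0·0.8737^4 = -0.582632
d^2_{1,-1}(2.1254) = +0.542014 -0.582632 = -0.040618
Attach z-rotation phases: D = e^{-i(1)(0.3536)}·(-0.040618)·e^{-i(-1)(1.9235)} = -0.000036-0.040618i

Re=0.0000 Im=-0.0406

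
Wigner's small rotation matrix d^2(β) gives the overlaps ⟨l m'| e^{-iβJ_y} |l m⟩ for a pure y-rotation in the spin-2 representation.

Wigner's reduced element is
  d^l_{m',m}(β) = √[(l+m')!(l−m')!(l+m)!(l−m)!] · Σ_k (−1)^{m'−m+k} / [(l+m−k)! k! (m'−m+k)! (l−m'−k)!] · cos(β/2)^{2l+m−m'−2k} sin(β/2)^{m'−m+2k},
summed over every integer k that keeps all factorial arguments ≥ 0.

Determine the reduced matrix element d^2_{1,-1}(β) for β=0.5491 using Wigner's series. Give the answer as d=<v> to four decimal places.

d=0.1989

d^2_{1,-1}(β=0.5491) via Wigner's sum:
Half-angle: c=0.962547, s=0.271114. N=√(6·1·1·6)=6.000000
Admissible k: 0..1 (factorial args all ≥0)
  k=0: (−1)^2·6.0000/(2)·0.9625^2·0.2711^2 = +0.204300
  k=1: (−1)^3·6.0000/(6)·0.9625^0·0.2711^4 = -0.005403
d^2_{1,-1}(0.5491) = +0.204300 -0.005403 = +0.198898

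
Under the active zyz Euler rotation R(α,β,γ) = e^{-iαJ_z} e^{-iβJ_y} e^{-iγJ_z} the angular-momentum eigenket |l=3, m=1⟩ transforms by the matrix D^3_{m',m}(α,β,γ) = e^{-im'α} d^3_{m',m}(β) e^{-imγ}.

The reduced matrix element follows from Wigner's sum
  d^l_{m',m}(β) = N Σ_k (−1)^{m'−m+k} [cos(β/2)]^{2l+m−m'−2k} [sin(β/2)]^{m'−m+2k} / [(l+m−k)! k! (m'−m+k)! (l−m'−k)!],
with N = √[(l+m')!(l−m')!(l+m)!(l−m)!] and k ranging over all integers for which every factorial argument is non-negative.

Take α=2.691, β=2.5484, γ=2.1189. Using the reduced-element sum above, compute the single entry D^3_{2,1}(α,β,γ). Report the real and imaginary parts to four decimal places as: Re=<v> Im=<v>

Split into d^3_{2,1}(β=2.5484) × two z-phases.
c=cos(2.5484/2)=0.292267, s=sin(2.5484/2)=0.956337; N=√[120·1·24·2]=75.894664
k∈{0,1} keeps every argument non-negative
  k=0: (−1)^1·75.8947/(24)·0.2923^5·0.9563^1 = -0.006449
  k=1: (−1)^2·75.8947/(12)·0.2923^3·0.9563^3 = +0.138102
d^3_{2,1}(2.5484) = -0.006449 +0.138102 = +0.131653
Attach z-rotation phases: D = e^{-i(2)(2.691)}·(+0.131653)·e^{-i(1)(2.1189)} = +0.045524-0.123532i

Re=0.0455 Im=-0.1235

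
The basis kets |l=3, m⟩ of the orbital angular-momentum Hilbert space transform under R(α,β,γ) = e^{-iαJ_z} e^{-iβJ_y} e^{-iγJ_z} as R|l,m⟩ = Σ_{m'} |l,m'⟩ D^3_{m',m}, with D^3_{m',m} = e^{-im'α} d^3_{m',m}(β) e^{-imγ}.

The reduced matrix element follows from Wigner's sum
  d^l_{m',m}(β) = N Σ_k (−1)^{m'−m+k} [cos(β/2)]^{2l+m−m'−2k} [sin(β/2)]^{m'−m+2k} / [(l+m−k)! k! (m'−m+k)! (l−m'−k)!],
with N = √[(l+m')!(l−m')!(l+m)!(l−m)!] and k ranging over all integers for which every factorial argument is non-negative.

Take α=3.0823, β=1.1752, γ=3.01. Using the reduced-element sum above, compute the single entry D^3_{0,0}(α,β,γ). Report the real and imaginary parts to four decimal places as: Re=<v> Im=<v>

D^3_{0,0}(3.0823,1.1752,3.01) = e^{-i·0·3.0823}·d^3_{0,0}(1.1752)·e^{-i·0·3.01}. Compute d first:
Half-angle: c=0.832274, s=0.554365. N=√(6·6·6·6)=36.000000
k∈{0,1,2,3} keeps every argument non-negative
  k=0: (−1)^0·36.0000/(36)·0.8323^6·0.5544^0 = +0.332351
  k=1: (−1)^1·36.0000/(4)·0.8323^4·0.5544^2 = -1.327085
  k=2: (−1)^2·36.0000/(4)·0.8323^2·0.5544^4 = +0.588787
  k=3: (−1)^3·36.0000/(36)·0.8323^0·0.5544^6 = -0.029025
d^3_{0,0}(1.1752) = +0.332351 -1.327085 +0.588787 -0.029025 = -0.434972
D = (+1.000000+0.000000i)·(-0.434972)·(+1.000000+0.000000i) = -0.434972+0.000000i

Re=-0.4350 Im=0.0000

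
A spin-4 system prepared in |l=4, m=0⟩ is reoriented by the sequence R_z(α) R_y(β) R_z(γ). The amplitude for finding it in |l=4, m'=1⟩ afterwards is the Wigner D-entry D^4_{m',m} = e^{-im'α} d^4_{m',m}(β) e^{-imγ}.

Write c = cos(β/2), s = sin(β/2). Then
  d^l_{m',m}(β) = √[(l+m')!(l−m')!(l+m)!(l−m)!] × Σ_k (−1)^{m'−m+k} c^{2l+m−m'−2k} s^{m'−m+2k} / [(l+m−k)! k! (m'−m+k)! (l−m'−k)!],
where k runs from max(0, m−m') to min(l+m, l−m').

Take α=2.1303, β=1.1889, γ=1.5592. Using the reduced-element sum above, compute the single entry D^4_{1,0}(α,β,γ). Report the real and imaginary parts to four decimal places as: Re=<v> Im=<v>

Split into d^4_{1,0}(β=1.1889) × two z-phases.
Half-angle: c=0.828457, s=0.560053. N=√(120·6·24·24)=643.987578
k: max(0,(0)−(1))=0 … min(4+(0),4−(1))=3
  k=0: (−1)^1·643.9876/(144)·0.8285^7·0.5601^1 = -0.670861
  k=1: (−1)^2·643.9876/(24)·0.8285^5·0.5601^3 = +1.839514
  k=2: (−1)^3·643.9876/(24)·0.8285^3·0.5601^5 = -0.840663
  k=3: (−1)^4·643.9876/(144)·0.8285^1·0.5601^7 = +0.064031
d^4_{1,0}(1.1889) = -0.670861 +1.839514 -0.840663 +0.064031 = +0.392020
D = (-0.530766-0.847519i)·(+0.392020)·(+1.000000+0.000000i) = -0.208071-0.332244i

Re=-0.2081 Im=-0.3322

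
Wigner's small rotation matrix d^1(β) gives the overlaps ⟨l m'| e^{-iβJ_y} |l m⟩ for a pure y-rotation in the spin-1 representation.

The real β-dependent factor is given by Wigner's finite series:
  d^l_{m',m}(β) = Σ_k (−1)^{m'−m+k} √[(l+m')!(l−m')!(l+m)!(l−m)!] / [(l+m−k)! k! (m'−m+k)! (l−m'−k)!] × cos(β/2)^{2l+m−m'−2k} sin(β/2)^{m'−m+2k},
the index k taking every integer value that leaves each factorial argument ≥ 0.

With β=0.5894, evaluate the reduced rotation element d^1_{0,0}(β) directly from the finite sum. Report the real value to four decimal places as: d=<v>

d^1_{0,0}(β=0.5894) via Wigner's sum:
Half-angle: c=0.956889, s=0.290453. N=√(1·1·1·1)=1.000000
The bounds max(0,m−m')=0 and min(l+m,l−m')=1 give 2 terms
  k=0: (−1)^0·1.0000/(1)·0.9569^2·0.2905^0 = +0.915637
  k=1: (−1)^1·1.0000/(1)·0.9569^0·0.2905^2 = -0.084363
d^1_{0,0}(0.5894) = +0.915637 -0.084363 = +0.831274

d=0.8313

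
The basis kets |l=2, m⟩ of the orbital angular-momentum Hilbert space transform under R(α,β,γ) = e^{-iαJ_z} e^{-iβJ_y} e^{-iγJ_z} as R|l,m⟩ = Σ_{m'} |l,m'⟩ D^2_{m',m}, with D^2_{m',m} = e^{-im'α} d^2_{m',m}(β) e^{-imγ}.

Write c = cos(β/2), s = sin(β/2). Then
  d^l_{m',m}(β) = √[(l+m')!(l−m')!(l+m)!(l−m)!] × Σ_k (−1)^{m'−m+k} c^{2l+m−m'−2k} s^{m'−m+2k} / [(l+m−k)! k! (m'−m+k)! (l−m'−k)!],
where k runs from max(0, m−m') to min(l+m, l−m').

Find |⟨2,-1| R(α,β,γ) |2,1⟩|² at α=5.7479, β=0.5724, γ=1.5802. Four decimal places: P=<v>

First d^2_{-1,1}(β=0.5724), then the phase factors e^{-i(-1)α} and e^{-i(1)γ}:
Half-angle: c=0.959324, s=0.282309. N=√(1·6·6·1)=6.000000
k∈{2,3} keeps every argument non-negative
  k=2: (−1)^0·6.0000/(2)·0.9593^2·0.2823^2 = +0.220039
  k=3: (−1)^1·6.0000/(6)·0.9593^0·0.2823^4 = -0.006352
d^2_{-1,1}(0.5724) = +0.220039 -0.006352 = +0.213688
|D^2_{-1,1}|² = |d^2_{-1,1}(β)|² = (+0.213688)² = 0.045662 (the z-rotation phases have unit modulus)

P=0.0457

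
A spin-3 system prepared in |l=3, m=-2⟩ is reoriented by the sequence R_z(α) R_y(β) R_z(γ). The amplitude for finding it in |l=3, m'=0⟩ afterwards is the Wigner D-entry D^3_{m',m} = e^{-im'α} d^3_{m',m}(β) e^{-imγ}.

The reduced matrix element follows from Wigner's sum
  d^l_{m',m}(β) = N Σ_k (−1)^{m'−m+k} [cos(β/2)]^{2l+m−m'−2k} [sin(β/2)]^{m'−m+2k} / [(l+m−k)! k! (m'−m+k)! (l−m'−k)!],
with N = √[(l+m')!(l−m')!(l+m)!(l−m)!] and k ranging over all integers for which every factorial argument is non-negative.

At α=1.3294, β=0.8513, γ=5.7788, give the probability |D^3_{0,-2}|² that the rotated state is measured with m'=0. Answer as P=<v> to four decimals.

P=0.2606

First d^3_{0,-2}(β=0.8513), then the phase factors e^{-i(0)α} and e^{-i(-2)γ}:
c=cos(0.8513/2)=0.910771, s=sin(0.8513/2)=0.412913; N=√[6·6·1·120]=65.726707
The bounds max(0,m−m')=0 and min(l+m,l−m')=1 give 2 terms
  k=0: (−1)^2·65.7267/(12)·0.9108^4·0.4129^2 = +0.642559
  k=1: (−1)^3·65.7267/(12)·0.9108^2·0.4129^4 = -0.132072
d^3_{0,-2}(0.8513) = +0.642559 -0.132072 = +0.510487
|D^3_{0,-2}|² = |d^3_{0,-2}(β)|² = (+0.510487)² = 0.260597 (the z-rotation phases have unit modulus)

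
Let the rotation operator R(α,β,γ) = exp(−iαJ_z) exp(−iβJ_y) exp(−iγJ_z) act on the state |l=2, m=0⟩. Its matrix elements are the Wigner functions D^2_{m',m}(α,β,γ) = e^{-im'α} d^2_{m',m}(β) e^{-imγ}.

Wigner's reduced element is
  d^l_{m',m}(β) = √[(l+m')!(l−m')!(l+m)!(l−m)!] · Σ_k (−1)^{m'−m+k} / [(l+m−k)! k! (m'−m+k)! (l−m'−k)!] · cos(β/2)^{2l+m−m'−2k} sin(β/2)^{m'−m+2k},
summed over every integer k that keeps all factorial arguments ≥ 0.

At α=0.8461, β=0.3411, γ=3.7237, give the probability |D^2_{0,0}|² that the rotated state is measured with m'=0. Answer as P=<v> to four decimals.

Split into d^2_{0,0}(β=0.3411) × two z-phases.
c=cos(0.3411/2)=0.985492, s=sin(0.3411/2)=0.169724; N=√[2·2·2·2]=4.000000
Admissible k: 0..2 (factorial args all ≥0)
  k=0: (−1)^0·4.0000/(4)·0.9855^4·0.1697^0 = +0.943217
  k=1: (−1)^1·4.0000/(1)·0.9855^2·0.1697^2 = -0.111906
  k=2: (−1)^2·4.0000/(4)·0.9855^0·0.1697^4 = +0.000830
d^2_{0,0}(0.3411) = +0.943217 -0.111906 +0.000830 = +0.832141
|D^2_{0,0}|² = |d^2_{0,0}(β)|² = (+0.832141)² = 0.692458 (the z-rotation phases have unit modulus)

P=0.6925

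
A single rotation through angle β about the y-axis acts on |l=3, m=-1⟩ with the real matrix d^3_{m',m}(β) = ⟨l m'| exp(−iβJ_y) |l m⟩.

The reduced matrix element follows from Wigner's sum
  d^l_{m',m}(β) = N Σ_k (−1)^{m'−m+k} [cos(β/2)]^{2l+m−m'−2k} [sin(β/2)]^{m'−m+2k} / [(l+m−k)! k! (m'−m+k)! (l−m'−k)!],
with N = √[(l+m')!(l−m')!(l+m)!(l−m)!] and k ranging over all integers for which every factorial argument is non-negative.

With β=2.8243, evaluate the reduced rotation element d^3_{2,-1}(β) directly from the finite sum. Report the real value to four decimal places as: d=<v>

d^3_{2,-1}(β=2.8243) via Wigner's sum:
With c≡cos(β/2)=0.157982 and s≡sin(β/2)=0.987442, N=[120·1·2·24]^{1/2}=75.894664
Admissible k: 0..1 (factorial args all ≥0)
  k=0: (−1)^3·75.8947/(12)·0.1580^3·0.9874^3 = -0.024010
  k=1: (−1)^4·75.8947/(24)·0.1580^1·0.9874^5 = +0.468991
d^3_{2,-1}(2.8243) = -0.024010 +0.468991 = +0.444982

d=0.4450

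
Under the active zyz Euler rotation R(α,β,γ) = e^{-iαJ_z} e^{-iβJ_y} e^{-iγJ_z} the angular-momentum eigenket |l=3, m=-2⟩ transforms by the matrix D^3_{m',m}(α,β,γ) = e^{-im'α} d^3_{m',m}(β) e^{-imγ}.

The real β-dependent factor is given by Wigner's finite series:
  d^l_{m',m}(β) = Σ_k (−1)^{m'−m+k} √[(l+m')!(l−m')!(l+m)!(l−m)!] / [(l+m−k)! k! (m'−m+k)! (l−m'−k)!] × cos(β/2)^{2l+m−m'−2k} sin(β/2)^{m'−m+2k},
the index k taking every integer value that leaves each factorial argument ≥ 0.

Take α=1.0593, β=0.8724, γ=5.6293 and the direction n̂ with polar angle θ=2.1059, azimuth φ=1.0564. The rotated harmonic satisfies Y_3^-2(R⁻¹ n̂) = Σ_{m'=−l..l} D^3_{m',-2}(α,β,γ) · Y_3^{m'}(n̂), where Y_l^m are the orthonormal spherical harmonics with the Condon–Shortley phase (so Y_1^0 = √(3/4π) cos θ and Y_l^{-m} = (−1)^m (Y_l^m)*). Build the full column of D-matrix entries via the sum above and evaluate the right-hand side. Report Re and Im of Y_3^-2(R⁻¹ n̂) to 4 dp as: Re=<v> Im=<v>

Need the full column D^3_{m',-2} for m'=−3..3 at α=1.0593, β=0.8724, γ=5.6293.
cos(β/2)=0.906364, sin(β/2)=0.422498
d^3_{-3,-2}: single k=1 term ⇒ +0.633014;  D = -0.186665+0.604866i
d^3_{-2,-2}: k∈[0..1] ⇒ +0.554390 -0.602324 = -0.047934;  D = -0.033022-0.034746i
d^3_{-1,-2}: k∈[0..1] ⇒ -0.817217 +0.355151 = -0.462067;  D = -0.447876+0.113632i
d^3_{0,-2}: k∈[0..1] ⇒ +0.659813 -0.143372 = +0.516440;  D = +0.134276-0.498679i
d^3_{1,-2}: k∈[0..1] ⇒ -0.355151 +0.038586 = -0.316565;  D = +0.226266+0.221397i
d^3_{2,-2}: k∈[0..1] ⇒ +0.130881 -0.005688 = +0.125193;  D = -0.120150+0.035172i
d^3_{3,-2}: single k=0 term ⇒ -0.029888;  D = +0.006718-0.029124i
Y_3^{m'}(θ=2.1059,φ=1.0564) and Σ D·Y over m':
  (-0.1867+0.6049i)·(-0.2655+0.0073i)  (-0.0330-0.0347i)·(+0.1989+0.3304i)  (-0.4479+0.1136i)·(+0.0411-0.0726i)  (+0.1343-0.4987i)·(+0.3235+0.0000i)  (+0.2263+0.2214i)·(-0.0411-0.0726i)  (-0.1202+0.0352i)·(+0.1989-0.3304i)  (+0.0067-0.0291i)·(+0.2655+0.0073i)
Y_3^-2(R⁻¹ n̂) = +0.079842-0.290394i

Re=0.0798 Im=-0.2904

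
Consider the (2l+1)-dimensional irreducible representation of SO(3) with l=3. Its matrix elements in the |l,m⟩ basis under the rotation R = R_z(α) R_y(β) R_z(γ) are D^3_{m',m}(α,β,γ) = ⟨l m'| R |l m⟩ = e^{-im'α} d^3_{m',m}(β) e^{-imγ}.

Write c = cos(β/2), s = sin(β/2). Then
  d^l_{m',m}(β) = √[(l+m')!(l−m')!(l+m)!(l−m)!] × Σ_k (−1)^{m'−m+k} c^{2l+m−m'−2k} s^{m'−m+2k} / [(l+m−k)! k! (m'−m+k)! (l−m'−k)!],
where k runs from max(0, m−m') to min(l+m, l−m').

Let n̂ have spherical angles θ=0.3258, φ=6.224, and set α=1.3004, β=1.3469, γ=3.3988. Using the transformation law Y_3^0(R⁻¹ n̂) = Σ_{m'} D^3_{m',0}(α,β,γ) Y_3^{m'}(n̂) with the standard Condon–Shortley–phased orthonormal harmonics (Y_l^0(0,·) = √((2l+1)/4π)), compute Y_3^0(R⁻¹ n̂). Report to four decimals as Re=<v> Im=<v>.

Re=-0.2696 Im=0.0000

Need the full column D^3_{m',0} for m'=−3..3 at α=1.3004, β=1.3469, γ=3.3988.
cos(β/2)=0.781675, sin(β/2)=0.623686
d^3_{-3,0}: single k=3 term ⇒ +0.518194;  D = -0.375745-0.356847i
d^3_{-2,0}: k∈[2..3] ⇒ +0.795421 -0.506382 = +0.289040;  D = -0.247794+0.148802i
d^3_{-1,0}: k∈[1..3] ⇒ +0.630503 -1.204173 +0.255534 = -0.318136;  D = -0.084979-0.306577i
d^3_{0,0}: k∈[0..3] ⇒ +0.228116 -1.307011 +0.832070 -0.058857 = -0.305682;  D = -0.305682+0.000000i
d^3_{1,0}: k∈[0..2] ⇒ -0.630503 +1.204173 -0.255534 = +0.318136;  D = +0.084979-0.306577i
d^3_{2,0}: k∈[0..1] ⇒ +0.795421 -0.506382 = +0.289040;  D = -0.247794-0.148802i
d^3_{3,0}: single k=0 term ⇒ -0.518194;  D = +0.375745-0.356847i
Y_3^{m'}(θ=0.3258,φ=6.224) and Σ D·Y over m':
  (-0.3757-0.3568i)·(+0.0135+0.0024i)  (-0.2478+0.1488i)·(+0.0985+0.0117i)  (-0.0850-0.3066i)·(+0.3601+0.0213i)  (-0.3057+0.0000i)·(+0.5260+0.0000i)  (+0.0850-0.3066i)·(-0.3601+0.0213i)  (-0.2478-0.1488i)·(+0.0985-0.0117i)  (+0.3757-0.3568i)·(-0.0135+0.0024i)
Y_3^0(R⁻¹ n̂) = -0.269605+0.000000i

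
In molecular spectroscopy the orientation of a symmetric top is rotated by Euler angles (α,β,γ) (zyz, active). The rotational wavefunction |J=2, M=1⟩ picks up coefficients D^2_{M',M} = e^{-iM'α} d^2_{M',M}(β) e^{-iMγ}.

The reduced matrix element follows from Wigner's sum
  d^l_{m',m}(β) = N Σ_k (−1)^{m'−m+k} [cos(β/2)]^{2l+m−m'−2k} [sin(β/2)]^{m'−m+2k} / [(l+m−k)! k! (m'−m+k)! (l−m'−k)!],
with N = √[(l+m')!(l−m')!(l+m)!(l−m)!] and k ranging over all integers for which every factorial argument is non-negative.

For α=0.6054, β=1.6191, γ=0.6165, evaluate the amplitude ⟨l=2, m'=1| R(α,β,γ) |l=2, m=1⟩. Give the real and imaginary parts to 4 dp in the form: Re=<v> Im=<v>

Split into d^2_{1,1}(β=1.6191) × two z-phases.
c=cos(1.6191/2)=0.689824, s=sin(1.6191/2)=0.723977; N=√[6·1·6·1]=6.000000
Admissible k: 0..1 (factorial args all ≥0)
  k=0: (−1)^0·6.0000/(6)·0.6898^4·0.7240^0 = +0.226440
  k=1: (−1)^1·6.0000/(2)·0.6898^2·0.7240^2 = -0.748251
d^2_{1,1}(1.6191) = +0.226440 -0.748251 = -0.521811
Attach z-rotation phases: D = e^{-i(1)(0.6054)}·(-0.521811)·e^{-i(1)(0.6165)} = -0.178387+0.490372i

Re=-0.1784 Im=0.4904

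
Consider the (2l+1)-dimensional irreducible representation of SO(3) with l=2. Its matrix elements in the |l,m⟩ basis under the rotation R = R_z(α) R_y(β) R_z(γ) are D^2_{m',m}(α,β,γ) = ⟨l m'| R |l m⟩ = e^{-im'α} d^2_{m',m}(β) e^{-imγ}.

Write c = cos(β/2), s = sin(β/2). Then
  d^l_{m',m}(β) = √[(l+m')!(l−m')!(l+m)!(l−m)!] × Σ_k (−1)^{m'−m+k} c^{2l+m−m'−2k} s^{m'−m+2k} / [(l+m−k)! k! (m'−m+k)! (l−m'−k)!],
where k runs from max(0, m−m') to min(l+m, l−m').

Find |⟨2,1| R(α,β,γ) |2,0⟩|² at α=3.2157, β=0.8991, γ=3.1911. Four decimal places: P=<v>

Split into d^2_{1,0}(β=0.8991) × two z-phases.
With c≡cos(β/2)=0.900643 and s≡sin(β/2)=0.434560, N=[6·1·2·2]^{1/2}=4.898979
k∈{0,1} keeps every argument non-negative
  k=0: (−1)^1·4.8990/(2)·0.9006^3·0.4346^1 = -0.777648
  k=1: (−1)^2·4.8990/(2)·0.9006^1·0.4346^3 = +0.181042
d^2_{1,0}(0.8991) = -0.777648 +0.181042 = -0.596607
|D^2_{1,0}|² = |d^2_{1,0}(β)|² = (-0.596607)² = 0.355940 (the z-rotation phases have unit modulus)

P=0.3559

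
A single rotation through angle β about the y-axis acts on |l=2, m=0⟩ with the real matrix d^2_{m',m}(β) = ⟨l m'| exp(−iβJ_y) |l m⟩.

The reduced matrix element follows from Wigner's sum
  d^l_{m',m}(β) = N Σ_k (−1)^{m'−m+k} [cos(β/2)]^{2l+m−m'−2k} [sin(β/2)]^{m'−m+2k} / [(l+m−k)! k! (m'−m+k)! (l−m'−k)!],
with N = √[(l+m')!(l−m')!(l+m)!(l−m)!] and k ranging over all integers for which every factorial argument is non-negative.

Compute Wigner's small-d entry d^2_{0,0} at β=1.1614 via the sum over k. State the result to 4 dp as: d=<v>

d^2_{0,0}(β=1.1614) via Wigner's sum:
With c≡cos(β/2)=0.836079 and s≡sin(β/2)=0.548609, N=[2·2·2·2]^{1/2}=4.000000
Admissible k: 0..2 (factorial args all ≥0)
  k=0: (−1)^0·4.0000/(4)·0.8361^4·0.5486^0 = +0.488640
  k=1: (−1)^1·4.0000/(1)·0.8361^2·0.5486^2 = -0.841552
  k=2: (−1)^2·4.0000/(4)·0.8361^0·0.5486^4 = +0.090584
d^2_{0,0}(1.1614) = +0.488640 -0.841552 +0.090584 = -0.262328

d=-0.2623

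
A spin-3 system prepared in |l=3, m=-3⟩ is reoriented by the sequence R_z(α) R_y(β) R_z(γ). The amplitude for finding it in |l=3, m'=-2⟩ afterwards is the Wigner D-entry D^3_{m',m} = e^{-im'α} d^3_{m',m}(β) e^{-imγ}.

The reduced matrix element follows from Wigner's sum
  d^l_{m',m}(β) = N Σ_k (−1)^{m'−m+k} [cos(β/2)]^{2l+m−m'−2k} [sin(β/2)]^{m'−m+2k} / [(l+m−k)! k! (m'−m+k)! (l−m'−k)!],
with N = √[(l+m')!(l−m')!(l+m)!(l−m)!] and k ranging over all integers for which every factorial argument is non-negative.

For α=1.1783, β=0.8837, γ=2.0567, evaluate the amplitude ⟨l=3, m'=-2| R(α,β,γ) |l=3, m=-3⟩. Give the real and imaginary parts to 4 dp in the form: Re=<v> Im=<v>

Re=0.3940 Im=-0.4945

Split into d^3_{-2,-3}(β=0.8837) × two z-phases.
With c≡cos(β/2)=0.903962 and s≡sin(β/2)=0.427613, N=[1·120·1·720]^{1/2}=293.938769
The bounds max(0,m−m')=0 and min(l+m,l−m')=0 give 1 term
  k=0: (−1)^1·293.9388/(120)·0.9040^5·0.4276^1 = -0.632233
d^3_{-2,-3}(0.8837) = -0.632233
Attach z-rotation phases: D = e^{-i(-2)(1.1783)}·(-0.632233)·e^{-i(-3)(2.0567)} = +0.393954-0.494489i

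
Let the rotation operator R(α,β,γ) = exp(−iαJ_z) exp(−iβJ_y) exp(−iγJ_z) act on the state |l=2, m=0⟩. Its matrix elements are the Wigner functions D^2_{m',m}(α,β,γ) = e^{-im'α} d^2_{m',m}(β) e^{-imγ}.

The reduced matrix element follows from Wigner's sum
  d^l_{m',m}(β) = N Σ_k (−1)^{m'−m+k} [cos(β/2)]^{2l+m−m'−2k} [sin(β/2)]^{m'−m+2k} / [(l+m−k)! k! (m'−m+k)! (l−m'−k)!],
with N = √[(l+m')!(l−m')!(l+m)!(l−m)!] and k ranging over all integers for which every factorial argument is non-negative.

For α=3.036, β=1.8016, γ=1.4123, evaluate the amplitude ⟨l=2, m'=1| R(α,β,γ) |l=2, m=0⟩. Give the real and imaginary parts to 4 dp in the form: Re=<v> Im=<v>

Re=-0.2712 Im=-0.0287

First d^2_{1,0}(β=1.8016), then the phase factors e^{-i(1)α} and e^{-i(0)γ}:
With c≡cos(β/2)=0.620983 and s≡sin(β/2)=0.783824, N=[6·1·2·2]^{1/2}=4.898979
Admissible k: 0..1 (factorial args all ≥0)
  k=0: (−1)^1·4.8990/(2)·0.6210^3·0.7838^1 = -0.459762
  k=1: (−1)^2·4.8990/(2)·0.6210^1·0.7838^3 = +0.732506
d^2_{1,0}(1.8016) = -0.459762 +0.732506 = +0.272743
Attach z-rotation phases: D = e^{-i(1)(3.036)}·(+0.272743)·e^{-i(0)(1.4123)} = -0.271224-0.028746i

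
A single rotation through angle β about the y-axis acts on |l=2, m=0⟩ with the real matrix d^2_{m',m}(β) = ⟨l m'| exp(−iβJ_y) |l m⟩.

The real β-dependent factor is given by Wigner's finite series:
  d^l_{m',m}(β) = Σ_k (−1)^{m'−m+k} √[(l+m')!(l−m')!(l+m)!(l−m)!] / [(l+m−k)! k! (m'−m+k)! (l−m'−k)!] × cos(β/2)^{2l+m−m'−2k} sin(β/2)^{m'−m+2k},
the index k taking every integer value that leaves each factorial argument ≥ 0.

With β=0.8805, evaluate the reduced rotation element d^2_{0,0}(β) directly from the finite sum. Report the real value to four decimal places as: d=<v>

d=0.1082

d^2_{0,0}(β=0.8805) via Wigner's sum:
c=cos(0.8805/2)=0.904645, s=sin(0.8805/2)=0.426166; N=√[2·2·2·2]=4.000000
Admissible k: 0..2 (factorial args all ≥0)
  k=0: (−1)^0·4.0000/(4)·0.9046^4·0.4262^0 = +0.669750
  k=1: (−1)^1·4.0000/(1)·0.9046^2·0.4262^2 = -0.594529
  k=2: (−1)^2·4.0000/(4)·0.9046^0·0.4262^4 = +0.032985
d^2_{0,0}(0.8805) = +0.669750 -0.594529 +0.032985 = +0.108206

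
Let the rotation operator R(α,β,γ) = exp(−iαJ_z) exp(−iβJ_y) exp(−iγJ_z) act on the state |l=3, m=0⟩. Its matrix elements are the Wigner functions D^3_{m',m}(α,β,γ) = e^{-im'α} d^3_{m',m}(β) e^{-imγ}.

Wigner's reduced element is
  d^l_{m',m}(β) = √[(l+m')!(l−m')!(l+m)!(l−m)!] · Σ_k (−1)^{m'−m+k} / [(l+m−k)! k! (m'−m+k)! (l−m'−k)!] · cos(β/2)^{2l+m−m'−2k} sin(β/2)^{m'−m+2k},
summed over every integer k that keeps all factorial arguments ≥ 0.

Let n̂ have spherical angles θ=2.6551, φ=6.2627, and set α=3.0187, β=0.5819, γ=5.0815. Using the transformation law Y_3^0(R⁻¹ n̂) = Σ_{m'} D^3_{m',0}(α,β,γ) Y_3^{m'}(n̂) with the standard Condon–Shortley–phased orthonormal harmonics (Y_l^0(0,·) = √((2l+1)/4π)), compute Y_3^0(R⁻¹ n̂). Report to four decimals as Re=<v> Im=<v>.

Re=-0.7202 Im=0.0000

Need the full column D^3_{m',0} for m'=−3..3 at α=3.0187, β=0.5819, γ=5.0815.
cos(β/2)=0.957972, sin(β/2)=0.286862
d^3_{-3,0}: single k=3 term ⇒ +0.092810;  D = -0.086573+0.033447i
d^3_{-2,0}: k∈[2..3] ⇒ +0.379594 -0.034038 = +0.345556;  D = +0.335171-0.084080i
d^3_{-1,0}: k∈[1..3] ⇒ +0.801730 -0.215671 +0.006446 = +0.592505;  D = -0.588037+0.072631i
d^3_{0,0}: k∈[0..3] ⇒ +0.772888 -0.623736 +0.055930 -0.000557 = +0.204524;  D = +0.204524+0.000000i
d^3_{1,0}: k∈[0..2] ⇒ -0.801730 +0.215671 -0.006446 = -0.592505;  D = +0.588037+0.072631i
d^3_{2,0}: k∈[0..1] ⇒ +0.379594 -0.034038 = +0.345556;  D = +0.335171+0.084080i
d^3_{3,0}: single k=0 term ⇒ -0.092810;  D = +0.086573+0.033447i
Y_3^{m'}(θ=2.6551,φ=6.2627) and Σ D·Y over m':
  (-0.0866+0.0334i)·(+0.0426+0.0026i)  (+0.3352-0.0841i)·(-0.1973-0.0081i)  (-0.5880+0.0726i)·(+0.4392+0.0090i)  (+0.2045+0.0000i)·(-0.2992+0.0000i)  (+0.5880+0.0726i)·(-0.4392+0.0090i)  (+0.3352+0.0841i)·(-0.1973+0.0081i)  (+0.0866+0.0334i)·(-0.0426+0.0026i)
Y_3^0(R⁻¹ n̂) = -0.720152-0.000000i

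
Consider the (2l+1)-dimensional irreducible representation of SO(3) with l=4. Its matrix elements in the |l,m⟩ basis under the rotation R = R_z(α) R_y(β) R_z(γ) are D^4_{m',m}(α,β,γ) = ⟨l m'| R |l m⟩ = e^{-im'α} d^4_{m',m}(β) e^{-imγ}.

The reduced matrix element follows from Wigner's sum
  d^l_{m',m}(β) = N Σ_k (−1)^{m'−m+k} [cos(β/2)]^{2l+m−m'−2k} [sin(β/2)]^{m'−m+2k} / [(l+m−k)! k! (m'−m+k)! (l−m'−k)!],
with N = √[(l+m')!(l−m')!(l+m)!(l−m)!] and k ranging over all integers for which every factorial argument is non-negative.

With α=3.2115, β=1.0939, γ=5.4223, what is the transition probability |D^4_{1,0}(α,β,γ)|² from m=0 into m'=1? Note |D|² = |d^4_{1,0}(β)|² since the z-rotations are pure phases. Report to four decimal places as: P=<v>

P=0.1209

D^4_{1,0}(3.2115,1.0939,5.4223) = e^{-i·1·3.2115}·d^4_{1,0}(1.0939)·e^{-i·0·5.4223}. Compute d first:
With c≡cos(β/2)=0.854115 and s≡sin(β/2)=0.520085, N=[120·6·24·24]^{1/2}=643.987578
k: max(0,(0)−(1))=0 … min(4+(0),4−(1))=3
  k=0: (−1)^1·643.9876/(144)·0.8541^7·0.5201^1 = -0.771263
  k=1: (−1)^2·643.9876/(24)·0.8541^5·0.5201^3 = +1.715811
  k=2: (−1)^3·643.9876/(24)·0.8541^3·0.5201^5 = -0.636187
  k=3: (−1)^4·643.9876/(144)·0.8541^1·0.5201^7 = +0.039314
d^4_{1,0}(1.0939) = -0.771263 +1.715811 -0.636187 +0.039314 = +0.347675
|D^4_{1,0}|² = |d^4_{1,0}(β)|² = (+0.347675)² = 0.120878 (the z-rotation phases have unit modulus)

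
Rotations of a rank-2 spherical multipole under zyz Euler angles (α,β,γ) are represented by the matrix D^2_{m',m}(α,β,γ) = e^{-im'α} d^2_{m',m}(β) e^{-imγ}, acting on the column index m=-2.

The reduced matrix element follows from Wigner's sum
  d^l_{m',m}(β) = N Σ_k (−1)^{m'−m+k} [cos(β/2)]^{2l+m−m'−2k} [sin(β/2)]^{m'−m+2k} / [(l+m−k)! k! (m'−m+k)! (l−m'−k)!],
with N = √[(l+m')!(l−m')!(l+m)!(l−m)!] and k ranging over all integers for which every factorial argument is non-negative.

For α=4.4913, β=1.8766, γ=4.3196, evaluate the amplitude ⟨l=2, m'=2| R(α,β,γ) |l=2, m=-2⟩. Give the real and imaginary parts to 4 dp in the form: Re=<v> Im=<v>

Re=0.3985 Im=-0.1425

Split into d^2_{2,-2}(β=1.8766) × two z-phases.
Half-angle: c=0.591160, s=0.806554. N=√(24·1·1·24)=24.000000
k∈{0} keeps every argument non-negative
  k=0: (−1)^4·24.0000/(24)·0.5912^0·0.8066^4 = +0.423189
d^2_{2,-2}(1.8766) = +0.423189
D = (-0.903822-0.427909i)·(+0.423189)·(-0.706980+0.707234i) = +0.398481-0.142484i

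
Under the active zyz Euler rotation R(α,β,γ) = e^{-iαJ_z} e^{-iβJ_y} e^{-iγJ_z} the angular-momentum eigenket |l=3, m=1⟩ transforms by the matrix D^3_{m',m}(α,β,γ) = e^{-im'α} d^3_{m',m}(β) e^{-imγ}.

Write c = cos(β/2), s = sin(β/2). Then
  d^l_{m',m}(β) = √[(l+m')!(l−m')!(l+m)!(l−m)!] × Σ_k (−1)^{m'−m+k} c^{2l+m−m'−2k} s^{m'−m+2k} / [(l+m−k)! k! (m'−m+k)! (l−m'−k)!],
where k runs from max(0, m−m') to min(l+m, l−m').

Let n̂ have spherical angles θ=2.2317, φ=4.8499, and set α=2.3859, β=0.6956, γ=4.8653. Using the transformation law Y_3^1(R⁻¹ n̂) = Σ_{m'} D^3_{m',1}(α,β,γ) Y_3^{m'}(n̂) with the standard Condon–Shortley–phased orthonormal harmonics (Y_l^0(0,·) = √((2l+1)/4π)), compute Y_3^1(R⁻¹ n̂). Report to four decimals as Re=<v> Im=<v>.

Need the full column D^3_{m',1} for m'=−3..3 at α=2.3859, β=0.6956, γ=4.8653.
cos(β/2)=0.940125, sin(β/2)=0.340830
d^3_{-3,1}: single k=4 term ⇒ +0.046192;  D = -0.030514+0.034679i
d^3_{-2,1}: k∈[3..4] ⇒ +0.208066 -0.013673 = +0.194393;  D = +0.193544-0.018149i
d^3_{-1,1}: k∈[2..4] ⇒ +0.544465 -0.095414 +0.001568 = +0.450618;  D = -0.355378-0.277061i
d^3_{0,1}: k∈[1..3] ⇒ +0.867075 -0.341888 +0.014978 = +0.540166;  D = +0.082276+0.533863i
d^3_{1,1}: k∈[0..2] ⇒ +0.690420 -0.725953 +0.071561 = +0.036027;  D = +0.020425-0.029678i
d^3_{2,1}: k∈[0..1] ⇒ -0.791527 +0.208066 = -0.583461;  D = +0.570359-0.122953i
d^3_{3,1}: single k=0 term ⇒ +0.351451;  D = +0.300831+0.181708i
Y_3^{m'}(θ=2.2317,φ=4.8499) and Σ D·Y over m':
  (-0.0305+0.0347i)·(-0.0823-0.1880i)  (+0.1935-0.0181i)·(+0.3763-0.1062i)  (-0.3554-0.2771i)·(+0.0309+0.2234i)  (+0.0823+0.5339i)·(+0.2557+0.0000i)  (+0.0204-0.0297i)·(-0.0309+0.2234i)  (+0.5704-0.1230i)·(+0.3763+0.1062i)  (+0.3008+0.1817i)·(+0.0823-0.1880i)
Y_3^1(R⁻¹ n̂) = +0.444457+0.002193i

Re=0.4445 Im=0.0022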